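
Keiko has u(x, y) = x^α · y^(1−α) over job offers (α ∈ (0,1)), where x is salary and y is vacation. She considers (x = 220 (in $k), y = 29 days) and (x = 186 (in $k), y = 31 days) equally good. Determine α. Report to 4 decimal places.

α ≈ 0.2843

Set the two utilities equal: 220^α·29^(1−α) = 186^α·31^(1−α).
(220/186)^α = (31/29)^(1−α); take logs: α·ln(220/186) = (1−α)·ln(31/29), i.e. α·0.1678809 = (1−α)·0.0666914.
So α/(1−α) = (0.0666914)/(0.1678809) = 0.3972542, and α = 0.3972542/1.3972542 ≈ 0.2843.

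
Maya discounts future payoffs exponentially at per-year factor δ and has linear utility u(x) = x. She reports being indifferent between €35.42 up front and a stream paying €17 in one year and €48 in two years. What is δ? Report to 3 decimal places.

Present value of the stream is 17·δ + 48·δ². Indifference gives 17δ + 48δ² = 35.42.
Rearranged: 48δ² + 17δ − 35.42 = 0.
The positive root is δ = [−17 + √(17² + 4·48·35.42)] / (2·48) = (−17 + 84.200)/96 ≈ 0.700.

δ ≈ 0.700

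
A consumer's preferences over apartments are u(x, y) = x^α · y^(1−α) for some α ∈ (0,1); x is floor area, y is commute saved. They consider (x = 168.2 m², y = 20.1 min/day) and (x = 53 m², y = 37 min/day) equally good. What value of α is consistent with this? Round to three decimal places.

The Cobb–Douglas utilities coincide, so 168.2^α·20.1^(1−α) = 53^α·37^(1−α).
Rearrange to (168.2/53)^α = (37/20.1)^(1−α) and take logs: α·1.154862 = (1−α)·0.610198.
So α/(1−α) = (0.610198)/(1.154862) = 0.528373, and α = 0.528373/1.528373 ≈ 0.346.

α ≈ 0.346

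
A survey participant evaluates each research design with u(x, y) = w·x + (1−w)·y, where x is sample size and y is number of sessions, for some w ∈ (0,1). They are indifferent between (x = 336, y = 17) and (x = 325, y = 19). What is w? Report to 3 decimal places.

Indifference: w·336 + (1−w)·17 = w·325 + (1−w)·19.
w·(336−325) = (1−w)·(19−17), i.e. w·11 = (1−w)·2.
The marginal rate of substitution is 2/11, so w = 2/(11+2) = 0.154.

w = 0.154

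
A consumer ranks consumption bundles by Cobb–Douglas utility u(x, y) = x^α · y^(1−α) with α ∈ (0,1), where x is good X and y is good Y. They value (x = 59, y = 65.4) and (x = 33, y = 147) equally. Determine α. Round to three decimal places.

Set the two utilities equal: 59^α·65.4^(1−α) = 33^α·147^(1−α).
(59/33)^α = (147/65.4)^(1−α); take logs: α·ln(59/33) = (1−α)·ln(147/65.4), i.e. α·0.581030 = (1−α)·0.809910.
Thus α·(1.390940) = 0.809910, so α = 0.809910/1.390940 ≈ 0.582.

α ≈ 0.582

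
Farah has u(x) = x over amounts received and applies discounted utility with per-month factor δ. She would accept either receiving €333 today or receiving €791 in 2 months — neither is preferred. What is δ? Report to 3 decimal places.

Indifference means u(333) = δ^2 · u(791), so δ^2 = u(333)/u(791).
With u(x) = x: δ^2 = 333/791 = 0.42099.
So δ = 0.42099^(1/2) ≈ 0.649.

δ ≈ 0.649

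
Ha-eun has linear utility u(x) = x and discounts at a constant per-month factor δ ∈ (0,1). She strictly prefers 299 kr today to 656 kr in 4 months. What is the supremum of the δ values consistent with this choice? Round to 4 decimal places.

δ < 0.8217

Comparing present values: 299 > δ^4·656.
Hence δ^4 < 299/656 = 0.45579, and x ↦ x^(1/4) is increasing on (0,∞).
δ < 0.45579^(1/4) = 0.8217.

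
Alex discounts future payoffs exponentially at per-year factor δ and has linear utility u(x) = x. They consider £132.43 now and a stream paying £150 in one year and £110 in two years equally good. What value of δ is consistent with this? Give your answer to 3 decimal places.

The stream is worth 150δ + 110δ² today, so 150δ + 110δ² = 132.43.
Rearranged: 110δ² + 150δ − 132.43 = 0.
δ = (−150 + √(150² + 4·110·132.43)) / (2·110) = (−150 + √80769.20) / 220 ≈ 0.610.

δ ≈ 0.610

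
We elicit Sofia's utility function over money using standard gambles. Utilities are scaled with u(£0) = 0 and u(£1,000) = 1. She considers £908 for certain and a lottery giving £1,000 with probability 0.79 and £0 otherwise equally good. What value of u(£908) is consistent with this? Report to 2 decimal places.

0.79

u(£908) equals the lottery's expected utility: 0.79·1 + 0.21·0 = 0.79.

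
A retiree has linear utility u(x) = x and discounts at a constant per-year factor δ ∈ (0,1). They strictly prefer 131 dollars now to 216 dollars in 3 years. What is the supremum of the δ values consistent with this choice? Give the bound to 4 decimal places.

δ < 0.8465

The preference means 131 > δ^3·216.
Hence δ^3 < 131/216 = 0.60648, and x ↦ x^(1/3) is increasing on (0,∞).
δ < (131/216)^(1/3) ≈ 0.8465.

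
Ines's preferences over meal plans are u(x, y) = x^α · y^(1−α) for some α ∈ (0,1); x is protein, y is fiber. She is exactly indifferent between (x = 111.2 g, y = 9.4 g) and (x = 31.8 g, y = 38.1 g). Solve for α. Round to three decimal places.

α ≈ 0.528

Indifference: 111.2^α · 9.4^(1−α) = 31.8^α · 38.1^(1−α).
Taking logs: α·ln 111.2 + (1−α)·ln 9.4 = α·ln 31.8 + (1−α)·ln 38.1, i.e. α·1.251864 = (1−α)·1.399505.
So α/(1−α) = (1.399505)/(1.251864) = 1.117937, and α = 1.117937/2.117937 ≈ 0.528.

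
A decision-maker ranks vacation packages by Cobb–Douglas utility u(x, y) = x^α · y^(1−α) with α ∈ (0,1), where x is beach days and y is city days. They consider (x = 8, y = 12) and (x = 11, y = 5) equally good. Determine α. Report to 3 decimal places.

The Cobb–Douglas utilities coincide, so 8^α·12^(1−α) = 11^α·5^(1−α).
(8/11)^α = (5/12)^(1−α); take logs: α·ln(8/11) = (1−α)·ln(5/12), i.e. α·-0.318454 = (1−α)·-0.875469.
Thus α·(-1.193923) = -0.875469, so α = -0.875469/-1.193923 ≈ 0.733.

α ≈ 0.733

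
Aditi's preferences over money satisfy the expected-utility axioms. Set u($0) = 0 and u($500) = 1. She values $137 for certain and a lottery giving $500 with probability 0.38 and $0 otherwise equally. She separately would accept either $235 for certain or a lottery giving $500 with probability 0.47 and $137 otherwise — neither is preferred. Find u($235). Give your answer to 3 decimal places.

0.671

First, u($137) = 0.38·u($500) + 0.62·u($0) = 0.38.
Then u($235) = 0.47·u($500) + 0.53·u($137) = 0.47·1.00 + 0.53·0.38 = 0.6714.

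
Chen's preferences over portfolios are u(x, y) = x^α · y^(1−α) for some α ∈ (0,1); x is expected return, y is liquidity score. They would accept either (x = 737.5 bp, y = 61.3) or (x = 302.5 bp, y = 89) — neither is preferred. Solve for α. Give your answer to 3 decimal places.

α ≈ 0.295

Indifference: 737.5^α · 61.3^(1−α) = 302.5^α · 89^(1−α).
(737.5/302.5)^α = (89/61.3)^(1−α); take logs: α·ln(737.5/302.5) = (1−α)·ln(89/61.3), i.e. α·0.891185 = (1−α)·0.372857.
So α/(1−α) = (0.372857)/(0.891185) = 0.418383, and α = 0.418383/1.418383 ≈ 0.295.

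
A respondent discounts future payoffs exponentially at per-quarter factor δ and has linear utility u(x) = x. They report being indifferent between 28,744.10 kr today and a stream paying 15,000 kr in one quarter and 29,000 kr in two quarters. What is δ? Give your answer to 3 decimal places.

Equating present values: 28744.10 = 15000δ + 29000δ².
Rearranged: 29000δ² + 15000δ − 28744.10 = 0.
The positive root is δ = [−15000 + √(15000² + 4·29000·28744.10)] / (2·29000) = (−15000 + 59660.000)/58000 ≈ 0.770.

δ ≈ 0.770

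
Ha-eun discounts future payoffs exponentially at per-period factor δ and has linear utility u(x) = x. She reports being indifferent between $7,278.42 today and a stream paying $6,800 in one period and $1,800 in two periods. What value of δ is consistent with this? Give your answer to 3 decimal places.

The stream is worth 6800δ + 1800δ² today, so 6800δ + 1800δ² = 7278.42.
Rearranged: 1800δ² + 6800δ − 7278.42 = 0.
δ = (−6800 + √(6800² + 4·1800·7278.42)) / (2·1800) = (−6800 + √98644624.00) / 3600 ≈ 0.870.

δ ≈ 0.870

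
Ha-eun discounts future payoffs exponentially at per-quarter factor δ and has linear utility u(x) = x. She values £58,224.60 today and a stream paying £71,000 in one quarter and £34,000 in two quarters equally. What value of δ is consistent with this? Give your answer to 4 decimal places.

δ ≈ 0.6300

Present value of the stream is 71000·δ + 34000·δ². Indifference gives 71000δ + 34000δ² = 58224.60.
Rearranged: 34000δ² + 71000δ − 58224.60 = 0.
δ = (−71000 + √(71000² + 4·34000·58224.60)) / (2·34000) = (−71000 + √12959545600.00) / 68000 ≈ 0.6300.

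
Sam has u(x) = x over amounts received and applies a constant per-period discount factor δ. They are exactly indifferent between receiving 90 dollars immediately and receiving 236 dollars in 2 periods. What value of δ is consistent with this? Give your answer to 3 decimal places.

δ ≈ 0.618

Indifference means u(90) = δ^2 · u(236), so δ^2 = u(90)/u(236).
With u(x) = x: δ^2 = 90/236 = 0.38136.
Hence δ = (0.38136)^(1/2) = 0.61754.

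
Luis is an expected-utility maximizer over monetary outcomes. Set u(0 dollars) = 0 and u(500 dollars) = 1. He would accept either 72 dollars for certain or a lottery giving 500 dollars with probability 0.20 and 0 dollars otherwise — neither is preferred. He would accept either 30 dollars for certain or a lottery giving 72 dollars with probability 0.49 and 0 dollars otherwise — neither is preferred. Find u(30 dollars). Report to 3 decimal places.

0.098

The first gamble pins u(72 dollars): it must equal 0.20·1 + 0.80·0 = 0.20.
Chaining: u(30 dollars) = 0.49·0.20 + 0.51·0.00 = 0.0980.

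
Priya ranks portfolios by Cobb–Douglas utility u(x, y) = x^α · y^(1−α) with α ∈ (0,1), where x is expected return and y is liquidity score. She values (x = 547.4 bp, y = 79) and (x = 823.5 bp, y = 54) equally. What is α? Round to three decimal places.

α ≈ 0.482

The Cobb–Douglas utilities coincide, so 547.4^α·79^(1−α) = 823.5^α·54^(1−α).
Rearrange to (547.4/823.5)^α = (54/79)^(1−α) and take logs: α·-0.408384 = (1−α)·-0.380464.
With A = -0.408384 and B = -0.380464: α·A = (1−α)·B, so α = B/(A+B) = -0.380464/-0.788848 ≈ 0.482.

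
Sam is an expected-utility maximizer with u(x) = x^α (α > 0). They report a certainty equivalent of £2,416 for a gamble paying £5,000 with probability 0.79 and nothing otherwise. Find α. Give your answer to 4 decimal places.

α ≈ 0.3241

EU(lottery) = 0.79·5000^α + 0.21·0 = 0.79·5000^α.
Indifference: 2416^α = 0.79·5000^α, so (2416/5000)^α = 0.79.
Take logs: α = ln 0.79 / ln(2416/5000) ≈ 0.324095.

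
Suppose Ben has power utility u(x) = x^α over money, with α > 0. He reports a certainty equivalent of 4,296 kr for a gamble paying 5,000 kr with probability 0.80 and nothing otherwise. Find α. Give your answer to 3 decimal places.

Since u(0) = 0, the lottery's EU is 0.80·5000^α.
Equating: 4296^α = 0.80·5000^α, i.e. 0.8592^α = 0.80.
Take logs: α = ln 0.80 / ln(4296/5000) ≈ 1.47043.

α ≈ 1.470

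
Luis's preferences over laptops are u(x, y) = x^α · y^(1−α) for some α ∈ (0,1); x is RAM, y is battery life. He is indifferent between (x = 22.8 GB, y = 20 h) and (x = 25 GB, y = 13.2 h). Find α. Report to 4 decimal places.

α ≈ 0.8185

Indifference: 22.8^α · 20^(1−α) = 25^α · 13.2^(1−α).
Taking logs: α·ln 22.8 + (1−α)·ln 20 = α·ln 25 + (1−α)·ln 13.2, i.e. α·-0.0921153 = (1−α)·-0.4155154.
With A = -0.0921153 and B = -0.4155154: α·A = (1−α)·B, so α = B/(A+B) = -0.4155154/-0.5076307 ≈ 0.8185.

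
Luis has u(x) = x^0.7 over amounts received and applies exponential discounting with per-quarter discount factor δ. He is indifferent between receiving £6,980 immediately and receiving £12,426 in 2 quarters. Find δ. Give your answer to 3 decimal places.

δ ≈ 0.817

Equating discounted utilities: u(6980) = δ^2·u(12426) ⇒ δ^2 = u(6980)/u(12426).
Since u(x) = x^0.7, δ^2 = (6980/12426)^0.7 = 0.56173^0.7 = 0.66783.
Hence δ = (0.66783)^(1/2) = 0.81721.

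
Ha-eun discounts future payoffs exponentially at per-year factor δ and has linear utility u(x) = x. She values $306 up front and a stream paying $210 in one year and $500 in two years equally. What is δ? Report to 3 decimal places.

The stream is worth 210δ + 500δ² today, so 210δ + 500δ² = 306.
That is, 500δ² + 210δ − 306 = 0, a quadratic in δ.
By the quadratic formula (taking the positive root), δ = (−210 + √656100.00) / 1000 ≈ 0.600.

δ ≈ 0.600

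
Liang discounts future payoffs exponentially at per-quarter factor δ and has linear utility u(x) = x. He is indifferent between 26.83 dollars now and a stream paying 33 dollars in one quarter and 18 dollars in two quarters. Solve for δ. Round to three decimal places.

δ ≈ 0.610

The stream is worth 33δ + 18δ² today, so 33δ + 18δ² = 26.83.
Rearranged: 18δ² + 33δ − 26.83 = 0.
By the quadratic formula (taking the positive root), δ = (−33 + √3020.76) / 36 ≈ 0.610.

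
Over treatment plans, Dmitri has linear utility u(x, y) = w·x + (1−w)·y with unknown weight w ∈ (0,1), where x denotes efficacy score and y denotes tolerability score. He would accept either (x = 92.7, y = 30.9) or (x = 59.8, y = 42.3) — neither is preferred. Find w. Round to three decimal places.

w = 0.257

Indifference: w·92.7 + (1−w)·30.9 = w·59.8 + (1−w)·42.3.
Rearranging, 32.9·w − 11.4·(1−w) = 0.
Hence w = 11.4/(32.9+11.4) = 11.4/44.3 = 0.257.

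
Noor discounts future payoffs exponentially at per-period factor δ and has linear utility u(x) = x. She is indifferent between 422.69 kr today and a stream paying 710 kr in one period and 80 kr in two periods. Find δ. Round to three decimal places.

δ ≈ 0.560

The stream is worth 710δ + 80δ² today, so 710δ + 80δ² = 422.69.
So 80δ² + 710δ − 422.69 = 0.
By the quadratic formula (taking the positive root), δ = (−710 + √639360.80) / 160 ≈ 0.560.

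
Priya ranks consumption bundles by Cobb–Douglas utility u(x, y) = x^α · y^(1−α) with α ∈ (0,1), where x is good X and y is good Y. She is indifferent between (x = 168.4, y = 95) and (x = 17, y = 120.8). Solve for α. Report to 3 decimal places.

α ≈ 0.095

Indifference: 168.4^α · 95^(1−α) = 17^α · 120.8^(1−α).
(168.4/17)^α = (120.8/95)^(1−α); take logs: α·ln(168.4/17) = (1−α)·ln(120.8/95), i.e. α·2.293129 = (1−α)·0.240259.
Thus α·(2.533388) = 0.240259, so α = 0.240259/2.533388 ≈ 0.095.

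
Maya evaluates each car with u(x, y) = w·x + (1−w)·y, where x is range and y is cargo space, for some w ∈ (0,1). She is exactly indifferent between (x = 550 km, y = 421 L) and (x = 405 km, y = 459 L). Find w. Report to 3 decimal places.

Indifference: w·550 + (1−w)·421 = w·405 + (1−w)·459.
w·(550−405) = (1−w)·(459−421), i.e. w·145 = (1−w)·38.
The marginal rate of substitution is 38/145, so w = 38/(145+38) = 0.208.

w = 0.208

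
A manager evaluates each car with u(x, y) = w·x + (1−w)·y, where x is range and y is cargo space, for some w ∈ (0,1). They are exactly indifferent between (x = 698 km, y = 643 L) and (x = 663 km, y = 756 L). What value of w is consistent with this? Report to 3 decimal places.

Equating utilities: w·698 + (1−w)·643 = w·663 + (1−w)·756.
w·(698−663) = (1−w)·(756−643), i.e. w·35 = (1−w)·113.
So w/(1−w) = 113/35 = 3.2286, giving w = 113/(35+113) = 0.764.

w = 0.764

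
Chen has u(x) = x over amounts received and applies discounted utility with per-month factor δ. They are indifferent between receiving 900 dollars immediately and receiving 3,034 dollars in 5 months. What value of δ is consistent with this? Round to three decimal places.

δ ≈ 0.784

The payoff in 5 months is discounted by δ^5, so u(900) = δ^5·u(3034) and δ^5 = u(900)/u(3034).
With u(x) = x: δ^5 = 900/3034 = 0.29664.
Taking the 5th root: δ = 0.29664^(1/5) ≈ 0.784.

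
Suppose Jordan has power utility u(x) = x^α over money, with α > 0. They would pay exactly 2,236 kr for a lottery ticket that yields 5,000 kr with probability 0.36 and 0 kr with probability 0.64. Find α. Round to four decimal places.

The lottery's expected utility is 0.36·u(5000) + 0.64·u(0) = 0.36·5000^α (since u(0) = 0 for α > 0).
Setting u(2236) equal to that: 2236^α = 0.36·5000^α ⇒ (2236/5000)^α = 0.36.
Taking logs: α·ln(2236/5000) = ln(0.36), so α = -1.0216512 / -0.8047494 ≈ 1.2695.

α ≈ 1.2695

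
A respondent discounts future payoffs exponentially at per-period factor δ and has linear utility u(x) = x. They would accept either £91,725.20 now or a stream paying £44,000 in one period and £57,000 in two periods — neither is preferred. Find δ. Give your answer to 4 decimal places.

δ ≈ 0.9400

The stream is worth 44000δ + 57000δ² today, so 44000δ + 57000δ² = 91725.20.
So 57000δ² + 44000δ − 91725.20 = 0.
By the quadratic formula (taking the positive root), δ = (−44000 + √22849345600.00) / 114000 ≈ 0.9400.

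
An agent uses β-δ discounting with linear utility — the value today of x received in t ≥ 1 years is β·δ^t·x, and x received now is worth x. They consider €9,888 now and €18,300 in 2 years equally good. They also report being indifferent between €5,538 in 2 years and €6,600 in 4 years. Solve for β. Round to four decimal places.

From the later pair, β·δ^2·5538 = β·δ^4·6600; dividing through, δ^2 = 5538/6600 = 0.83909, so δ = 0.91602.
The first indifference: 9888 = β·δ^2·18300, so β = 9888/(δ^2·18300) = 9888/(0.83909·18300) ≈ 0.6439.

β ≈ 0.6439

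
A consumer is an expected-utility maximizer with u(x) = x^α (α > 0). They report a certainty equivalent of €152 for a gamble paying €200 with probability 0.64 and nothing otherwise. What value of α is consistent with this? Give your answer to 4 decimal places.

α ≈ 1.6262

EU(lottery) = 0.64·200^α + 0.36·0 = 0.64·200^α.
Setting u(152) equal to that: 152^α = 0.64·200^α ⇒ (152/200)^α = 0.64.
Taking logs: α·ln(152/200) = ln(0.64), so α = -0.4462871 / -0.2744368 ≈ 1.6262.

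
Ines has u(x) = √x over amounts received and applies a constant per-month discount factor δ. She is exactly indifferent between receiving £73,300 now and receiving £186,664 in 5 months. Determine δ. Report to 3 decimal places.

Indifference means u(73300) = δ^5 · u(186664), so δ^5 = u(73300)/u(186664).
With u(x) = √x: δ^5 = √73300/√186664 = √(73300/186664) = 0.62665.
Hence δ = (0.62665)^(1/5) = 0.91076.

δ ≈ 0.911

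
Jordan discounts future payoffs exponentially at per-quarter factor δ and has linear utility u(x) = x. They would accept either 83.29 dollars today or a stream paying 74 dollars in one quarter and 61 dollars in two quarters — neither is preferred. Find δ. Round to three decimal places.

The stream is worth 74δ + 61δ² today, so 74δ + 61δ² = 83.29.
So 61δ² + 74δ − 83.29 = 0.
δ = (−74 + √(74² + 4·61·83.29)) / (2·61) = (−74 + √25798.76) / 122 ≈ 0.710.

δ ≈ 0.710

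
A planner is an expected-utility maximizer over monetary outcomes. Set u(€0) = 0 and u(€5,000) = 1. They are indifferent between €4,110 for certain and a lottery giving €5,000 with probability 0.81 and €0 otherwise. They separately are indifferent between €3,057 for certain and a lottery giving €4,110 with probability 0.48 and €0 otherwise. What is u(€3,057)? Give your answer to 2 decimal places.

From the first indifference, u(€4,110) = 0.81·u(€5,000) + 0.19·u(€0) = 0.81·1 + 0.19·0 = 0.81.
Then u(€3,057) = 0.48·u(€4,110) + 0.52·u(€0) = 0.48·0.81 + 0.52·0.00 = 0.3888.

0.39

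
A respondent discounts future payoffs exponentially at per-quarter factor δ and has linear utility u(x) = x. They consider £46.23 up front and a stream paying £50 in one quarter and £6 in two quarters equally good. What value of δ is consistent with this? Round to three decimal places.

δ ≈ 0.840

Equating present values: 46.23 = 50δ + 6δ².
So 6δ² + 50δ − 46.23 = 0.
δ = (−50 + √(50² + 4·6·46.23)) / (2·6) = (−50 + √3609.52) / 12 ≈ 0.840.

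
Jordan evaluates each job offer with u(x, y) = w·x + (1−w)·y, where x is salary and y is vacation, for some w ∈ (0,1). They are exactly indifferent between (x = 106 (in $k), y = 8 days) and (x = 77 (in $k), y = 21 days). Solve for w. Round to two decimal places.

u(106,8) = u(77,21) means w·106 + (1−w)·8 = w·77 + (1−w)·21.
Collecting terms: w·29 = (1−w)·13.
The marginal rate of substitution is 13/29, so w = 13/(29+13) = 0.31.

w = 0.31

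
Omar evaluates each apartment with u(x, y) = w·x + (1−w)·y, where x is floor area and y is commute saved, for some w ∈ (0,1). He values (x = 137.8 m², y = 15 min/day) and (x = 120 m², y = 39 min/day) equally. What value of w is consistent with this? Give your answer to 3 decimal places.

Indifference: w·137.8 + (1−w)·15 = w·120 + (1−w)·39.
w·(137.8−120) = (1−w)·(39−15), i.e. w·17.8 = (1−w)·24.
So w/(1−w) = 24/17.8 = 1.3483, giving w = 24/(17.8+24) = 0.574.

w = 0.574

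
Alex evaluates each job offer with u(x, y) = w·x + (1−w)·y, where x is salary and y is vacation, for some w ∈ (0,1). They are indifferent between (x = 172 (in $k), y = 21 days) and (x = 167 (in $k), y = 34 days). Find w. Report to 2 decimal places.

u(172,21) = u(167,34) means w·172 + (1−w)·21 = w·167 + (1−w)·34.
Collecting terms: w·5 = (1−w)·13.
The marginal rate of substitution is 13/5, so w = 13/(5+13) = 0.72.

w = 0.72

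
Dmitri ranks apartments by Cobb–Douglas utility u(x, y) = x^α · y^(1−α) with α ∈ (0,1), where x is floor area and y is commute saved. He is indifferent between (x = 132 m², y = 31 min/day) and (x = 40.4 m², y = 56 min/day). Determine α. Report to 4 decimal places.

Set the two utilities equal: 132^α·31^(1−α) = 40.4^α·56^(1−α).
Rearrange to (132/40.4)^α = (56/31)^(1−α) and take logs: α·1.1839721 = (1−α)·0.5913645.
So α/(1−α) = (0.5913645)/(1.1839721) = 0.4994750, and α = 0.4994750/1.4994750 ≈ 0.3331.

α ≈ 0.3331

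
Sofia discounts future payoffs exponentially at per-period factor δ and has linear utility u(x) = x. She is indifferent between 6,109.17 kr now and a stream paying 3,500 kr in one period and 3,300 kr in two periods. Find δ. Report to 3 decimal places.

δ ≈ 0.930

The stream is worth 3500δ + 3300δ² today, so 3500δ + 3300δ² = 6109.17.
So 3300δ² + 3500δ − 6109.17 = 0.
By the quadratic formula (taking the positive root), δ = (−3500 + √92891044.00) / 6600 ≈ 0.930.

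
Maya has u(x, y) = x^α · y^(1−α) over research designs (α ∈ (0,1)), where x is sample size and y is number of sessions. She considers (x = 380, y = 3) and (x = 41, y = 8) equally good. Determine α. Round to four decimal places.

α ≈ 0.3058

Set the two utilities equal: 380^α·3^(1−α) = 41^α·8^(1−α).
Rearrange to (380/41)^α = (8/3)^(1−α) and take logs: α·2.2265992 = (1−α)·0.9808293.
With A = 2.2265992 and B = 0.9808293: α·A = (1−α)·B, so α = B/(A+B) = 0.9808293/3.2074285 ≈ 0.3058.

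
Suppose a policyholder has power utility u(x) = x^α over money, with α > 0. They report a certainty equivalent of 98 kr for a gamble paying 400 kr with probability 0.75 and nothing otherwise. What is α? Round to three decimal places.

α ≈ 0.205

Since u(0) = 0, the lottery's EU is 0.75·400^α.
Indifference: 98^α = 0.75·400^α, so (98/400)^α = 0.75.
α = ln(0.75) / ln(98/400) = -0.287682/-1.406497 ≈ 0.205.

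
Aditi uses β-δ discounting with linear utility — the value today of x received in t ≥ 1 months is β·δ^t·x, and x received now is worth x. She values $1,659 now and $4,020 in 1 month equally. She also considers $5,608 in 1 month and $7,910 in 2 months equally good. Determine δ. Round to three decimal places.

δ ≈ 0.709

From the later pair, β·δ^1·5608 = β·δ^2·7910; dividing through, δ = 5608/7910 = 0.70898.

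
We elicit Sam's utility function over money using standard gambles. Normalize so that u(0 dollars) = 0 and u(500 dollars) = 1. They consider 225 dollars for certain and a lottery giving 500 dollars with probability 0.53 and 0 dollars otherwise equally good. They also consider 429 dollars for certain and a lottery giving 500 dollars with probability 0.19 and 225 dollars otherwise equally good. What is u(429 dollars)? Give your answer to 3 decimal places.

From the first indifference, u(225 dollars) = 0.53·u(500 dollars) + 0.47·u(0 dollars) = 0.53·1 + 0.47·0 = 0.53.
Chaining: u(429 dollars) = 0.19·1.00 + 0.81·0.53 = 0.6193.

0.619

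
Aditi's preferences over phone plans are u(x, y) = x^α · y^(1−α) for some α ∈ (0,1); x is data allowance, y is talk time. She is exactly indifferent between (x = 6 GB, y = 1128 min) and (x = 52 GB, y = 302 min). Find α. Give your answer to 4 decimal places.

Set the two utilities equal: 6^α·1128^(1−α) = 52^α·302^(1−α).
Taking logs: α·ln 6 + (1−α)·ln 1128 = α·ln 52 + (1−α)·ln 302, i.e. α·-2.1594842 = (1−α)·-1.3177744.
So α/(1−α) = (-1.3177744)/(-2.1594842) = 0.6102265, and α = 0.6102265/1.6102265 ≈ 0.3790.

α ≈ 0.3790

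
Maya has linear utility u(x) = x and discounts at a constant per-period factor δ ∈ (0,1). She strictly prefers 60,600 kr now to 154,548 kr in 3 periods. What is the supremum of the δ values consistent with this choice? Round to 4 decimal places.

The preference means 60600 > δ^3·154548.
Dividing by 154548: δ^3 < 0.39211. Both sides are positive, so the cube root keeps the direction.
δ < 0.39211^(1/3) = 0.7319.

δ < 0.7319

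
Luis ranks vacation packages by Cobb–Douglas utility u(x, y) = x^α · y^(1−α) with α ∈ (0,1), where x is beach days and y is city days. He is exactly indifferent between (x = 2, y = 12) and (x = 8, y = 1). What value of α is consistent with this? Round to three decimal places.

Indifference: 2^α · 12^(1−α) = 8^α · 1^(1−α).
Taking logs: α·ln 2 + (1−α)·ln 12 = α·ln 8 + (1−α)·ln 1, i.e. α·-1.386294 = (1−α)·-2.484907.
With A = -1.386294 and B = -2.484907: α·A = (1−α)·B, so α = B/(A+B) = -2.484907/-3.871201 ≈ 0.642.

α ≈ 0.642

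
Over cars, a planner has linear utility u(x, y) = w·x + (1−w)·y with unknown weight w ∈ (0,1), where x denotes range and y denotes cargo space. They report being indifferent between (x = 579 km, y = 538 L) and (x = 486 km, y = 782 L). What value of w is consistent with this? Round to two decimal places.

Indifference: w·579 + (1−w)·538 = w·486 + (1−w)·782.
w·(579−486) = (1−w)·(782−538), i.e. w·93 = (1−w)·244.
The marginal rate of substitution is 244/93, so w = 244/(93+244) = 0.72.

w = 0.72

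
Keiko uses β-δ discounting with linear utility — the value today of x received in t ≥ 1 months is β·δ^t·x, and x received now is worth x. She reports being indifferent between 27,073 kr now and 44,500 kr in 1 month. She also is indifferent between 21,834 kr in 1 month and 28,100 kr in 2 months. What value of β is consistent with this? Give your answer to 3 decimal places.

Both payoffs in the second observation are in the future, so β drops out: δ^1·21834 = δ^2·28100 ⇒ δ = 21834/28100 = 0.77701.
Substituting δ into 27073 = β·δ·44500: β = 27073/(34576.975) ≈ 0.783.

β ≈ 0.783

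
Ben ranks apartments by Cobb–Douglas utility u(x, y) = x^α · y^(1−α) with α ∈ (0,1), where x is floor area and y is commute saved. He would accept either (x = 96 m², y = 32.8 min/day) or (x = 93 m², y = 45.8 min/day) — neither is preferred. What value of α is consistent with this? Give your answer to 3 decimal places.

Set the two utilities equal: 96^α·32.8^(1−α) = 93^α·45.8^(1−α).
Taking logs: α·ln 96 + (1−α)·ln 32.8 = α·ln 93 + (1−α)·ln 45.8, i.e. α·0.031749 = (1−α)·0.333856.
With A = 0.031749 and B = 0.333856: α·A = (1−α)·B, so α = B/(A+B) = 0.333856/0.365605 ≈ 0.913.

α ≈ 0.913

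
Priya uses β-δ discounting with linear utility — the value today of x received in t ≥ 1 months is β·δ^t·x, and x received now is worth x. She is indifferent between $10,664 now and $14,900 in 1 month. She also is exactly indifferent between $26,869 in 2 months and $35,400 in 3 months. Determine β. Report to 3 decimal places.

β ≈ 0.943

From the later pair, β·δ^2·26869 = β·δ^3·35400; dividing through, δ = 26869/35400 = 0.75901.
The first indifference: 10664 = β·δ·14900, so β = 10664/(δ·14900) = 10664/(0.75901·14900) ≈ 0.943.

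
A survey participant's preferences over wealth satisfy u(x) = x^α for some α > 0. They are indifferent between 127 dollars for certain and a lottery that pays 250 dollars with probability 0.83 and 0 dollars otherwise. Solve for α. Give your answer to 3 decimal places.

The lottery's expected utility is 0.83·u(250) + 0.17·u(0) = 0.83·250^α (since u(0) = 0 for α > 0).
Equating: 127^α = 0.83·250^α, i.e. 0.5080^α = 0.83.
Take logs: α = ln 0.83 / ln(127/250) ≈ 0.27512.

α ≈ 0.275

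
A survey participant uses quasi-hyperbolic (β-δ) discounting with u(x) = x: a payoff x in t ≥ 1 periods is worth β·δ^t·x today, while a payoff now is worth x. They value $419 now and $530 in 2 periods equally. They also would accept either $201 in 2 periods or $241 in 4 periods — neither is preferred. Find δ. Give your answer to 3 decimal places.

δ ≈ 0.913

Both payoffs in the second observation are in the future, so β drops out: δ^2·201 = δ^4·241 ⇒ δ^2 = 201/241 = 0.83402, so δ = 0.91325.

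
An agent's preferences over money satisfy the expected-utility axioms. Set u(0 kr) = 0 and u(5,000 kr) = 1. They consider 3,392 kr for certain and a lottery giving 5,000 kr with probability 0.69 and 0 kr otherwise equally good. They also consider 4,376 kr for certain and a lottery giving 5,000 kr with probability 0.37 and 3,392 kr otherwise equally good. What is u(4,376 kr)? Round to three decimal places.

First, u(3,392 kr) = 0.69·u(5,000 kr) + 0.31·u(0 kr) = 0.69.
Chaining: u(4,376 kr) = 0.37·1.00 + 0.63·0.69 = 0.8047.

0.805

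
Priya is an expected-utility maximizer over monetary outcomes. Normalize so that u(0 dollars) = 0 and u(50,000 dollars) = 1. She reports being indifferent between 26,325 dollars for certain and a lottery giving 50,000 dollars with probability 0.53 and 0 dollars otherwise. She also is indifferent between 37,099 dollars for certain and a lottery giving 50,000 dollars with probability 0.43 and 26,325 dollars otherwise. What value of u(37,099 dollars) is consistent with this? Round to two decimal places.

The first gamble pins u(26,325 dollars): it must equal 0.53·1 + 0.47·0 = 0.53.
The second indifference gives u(37,099 dollars) = 0.43·u(50,000 dollars) + 0.57·u(26,325 dollars) = 0.43·1.00 + 0.57·0.53 = 0.7321.

0.73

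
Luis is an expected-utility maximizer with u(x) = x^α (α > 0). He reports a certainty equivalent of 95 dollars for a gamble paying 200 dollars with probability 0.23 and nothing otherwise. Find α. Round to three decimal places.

EU(lottery) = 0.23·200^α + 0.77·0 = 0.23·200^α.
Setting u(95) equal to that: 95^α = 0.23·200^α ⇒ (95/200)^α = 0.23.
α = ln(0.23) / ln(95/200) = -1.469676/-0.744440 ≈ 1.974.

α ≈ 1.974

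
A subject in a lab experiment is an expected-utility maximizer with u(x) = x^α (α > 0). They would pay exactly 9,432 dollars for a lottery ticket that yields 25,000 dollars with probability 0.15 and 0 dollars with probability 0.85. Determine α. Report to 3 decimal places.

EU(lottery) = 0.15·25000^α + 0.85·0 = 0.15·25000^α.
Setting u(9432) equal to that: 9432^α = 0.15·25000^α ⇒ (9432/25000)^α = 0.15.
Take logs: α = ln 0.15 / ln(9432/25000) ≈ 1.94623.

α ≈ 1.946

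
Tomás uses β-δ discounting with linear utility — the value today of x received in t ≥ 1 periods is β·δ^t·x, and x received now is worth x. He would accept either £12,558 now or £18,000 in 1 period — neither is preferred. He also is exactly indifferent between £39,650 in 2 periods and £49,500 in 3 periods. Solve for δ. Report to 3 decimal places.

The second indifference involves only future payoffs, so β cancels: β·δ^2·39650 = β·δ^3·49500, giving δ = 39650/49500 = 0.80101.

δ ≈ 0.801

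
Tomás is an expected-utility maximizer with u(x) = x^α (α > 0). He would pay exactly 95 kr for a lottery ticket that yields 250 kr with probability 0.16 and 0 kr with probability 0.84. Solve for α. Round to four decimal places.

α ≈ 1.8940

The lottery's expected utility is 0.16·u(250) + 0.84·u(0) = 0.16·250^α (since u(0) = 0 for α > 0).
Setting u(95) equal to that: 95^α = 0.16·250^α ⇒ (95/250)^α = 0.16.
Take logs: α = ln 0.16 / ln(95/250) ≈ 1.893977.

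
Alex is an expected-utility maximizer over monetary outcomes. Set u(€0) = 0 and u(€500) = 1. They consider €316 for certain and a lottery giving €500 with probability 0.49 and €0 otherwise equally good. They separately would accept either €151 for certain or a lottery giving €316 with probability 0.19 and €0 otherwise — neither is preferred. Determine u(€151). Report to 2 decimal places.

From the first indifference, u(€316) = 0.49·u(€500) + 0.51·u(€0) = 0.49·1 + 0.51·0 = 0.49.
The second indifference gives u(€151) = 0.19·u(€316) + 0.81·u(€0) = 0.19·0.49 + 0.81·0.00 = 0.0931.

0.09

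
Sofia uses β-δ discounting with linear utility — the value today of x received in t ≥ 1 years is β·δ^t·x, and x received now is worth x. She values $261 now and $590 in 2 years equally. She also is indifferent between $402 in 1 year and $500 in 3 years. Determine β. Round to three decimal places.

Both payoffs in the second observation are in the future, so β drops out: δ^1·402 = δ^3·500 ⇒ δ^2 = 402/500 = 0.80400, so δ = 0.89666.
Now use the now-vs-future pair: 261 = β·δ^2·590 gives β = 261/(0.80400·590) ≈ 0.550.

β ≈ 0.550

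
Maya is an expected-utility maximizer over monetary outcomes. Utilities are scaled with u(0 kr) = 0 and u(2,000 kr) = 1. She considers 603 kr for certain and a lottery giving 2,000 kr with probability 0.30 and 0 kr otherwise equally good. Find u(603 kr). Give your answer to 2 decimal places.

By the standard-gamble method, u(603 kr) is just the indifference probability on the best outcome: 0.30.

0.30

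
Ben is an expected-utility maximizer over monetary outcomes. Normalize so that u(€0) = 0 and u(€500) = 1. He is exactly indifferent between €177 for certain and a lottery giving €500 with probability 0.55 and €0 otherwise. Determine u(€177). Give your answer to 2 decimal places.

By the standard-gamble method, u(€177) is just the indifference probability on the best outcome: 0.55.

0.55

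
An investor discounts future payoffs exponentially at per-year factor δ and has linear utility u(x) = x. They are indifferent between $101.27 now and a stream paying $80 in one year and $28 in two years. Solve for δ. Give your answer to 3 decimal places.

Equating present values: 101.27 = 80δ + 28δ².
Rearranged: 28δ² + 80δ − 101.27 = 0.
By the quadratic formula (taking the positive root), δ = (−80 + √17742.24) / 56 ≈ 0.950.

δ ≈ 0.950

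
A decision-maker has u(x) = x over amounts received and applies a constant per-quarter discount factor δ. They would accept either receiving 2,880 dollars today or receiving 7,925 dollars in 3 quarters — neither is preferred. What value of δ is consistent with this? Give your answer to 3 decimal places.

δ ≈ 0.714

The payoff in 3 quarters is discounted by δ^3, so u(2880) = δ^3·u(7925) and δ^3 = u(2880)/u(7925).
With u(x) = x: δ^3 = 2880/7925 = 0.36341.
So δ = 0.36341^(1/3) ≈ 0.714.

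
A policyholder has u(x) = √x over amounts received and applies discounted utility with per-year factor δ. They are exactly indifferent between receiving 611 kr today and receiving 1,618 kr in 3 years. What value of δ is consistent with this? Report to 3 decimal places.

δ ≈ 0.850

Indifference means u(611) = δ^3 · u(1618), so δ^3 = u(611)/u(1618).
With u(x) = √x: δ^3 = √611/√1618 = √(611/1618) = 0.61451.
Taking the cube root: δ = 0.61451^(1/3) ≈ 0.850.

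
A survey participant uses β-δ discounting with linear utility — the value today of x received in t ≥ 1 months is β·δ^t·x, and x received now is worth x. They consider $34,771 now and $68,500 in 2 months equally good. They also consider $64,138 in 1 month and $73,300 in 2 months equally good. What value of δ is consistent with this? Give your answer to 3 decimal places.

Both payoffs in the second observation are in the future, so β drops out: δ^1·64138 = δ^2·73300 ⇒ δ = 64138/73300 = 0.87501.

δ ≈ 0.875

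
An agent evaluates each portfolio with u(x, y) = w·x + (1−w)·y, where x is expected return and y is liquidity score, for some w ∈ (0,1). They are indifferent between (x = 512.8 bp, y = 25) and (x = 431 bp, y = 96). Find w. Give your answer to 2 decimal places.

Indifference: w·512.8 + (1−w)·25 = w·431 + (1−w)·96.
w·(512.8−431) = (1−w)·(96−25), i.e. w·81.8 = (1−w)·71.
The marginal rate of substitution is 71/81.8, so w = 71/(81.8+71) = 0.46.

w = 0.46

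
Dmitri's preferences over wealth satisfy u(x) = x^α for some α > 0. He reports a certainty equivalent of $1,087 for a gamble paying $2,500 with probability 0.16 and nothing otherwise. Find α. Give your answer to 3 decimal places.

α ≈ 2.200

The lottery's expected utility is 0.16·u(2500) + 0.84·u(0) = 0.16·2500^α (since u(0) = 0 for α > 0).
Equating: 1087^α = 0.16·2500^α, i.e. 0.4348^α = 0.16.
Take logs: α = ln 0.16 / ln(1087/2500) ≈ 2.20032.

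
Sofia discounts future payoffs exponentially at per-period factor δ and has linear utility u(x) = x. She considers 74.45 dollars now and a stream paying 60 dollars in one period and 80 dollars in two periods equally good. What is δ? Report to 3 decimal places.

δ ≈ 0.660

Present value of the stream is 60·δ + 80·δ². Indifference gives 60δ + 80δ² = 74.45.
So 80δ² + 60δ − 74.45 = 0.
The positive root is δ = [−60 + √(60² + 4·80·74.45)] / (2·80) = (−60 + 165.602)/160 ≈ 0.660.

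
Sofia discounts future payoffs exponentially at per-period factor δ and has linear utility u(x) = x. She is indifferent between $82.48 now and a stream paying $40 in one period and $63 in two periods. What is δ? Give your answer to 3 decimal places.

Equating present values: 82.48 = 40δ + 63δ².
That is, 63δ² + 40δ − 82.48 = 0, a quadratic in δ.
By the quadratic formula (taking the positive root), δ = (−40 + √22384.96) / 126 ≈ 0.870.

δ ≈ 0.870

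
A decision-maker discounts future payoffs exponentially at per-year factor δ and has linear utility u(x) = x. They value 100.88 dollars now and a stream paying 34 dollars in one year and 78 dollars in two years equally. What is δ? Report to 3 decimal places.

δ ≈ 0.940

Present value of the stream is 34·δ + 78·δ². Indifference gives 34δ + 78δ² = 100.88.
That is, 78δ² + 34δ − 100.88 = 0, a quadratic in δ.
δ = (−34 + √(34² + 4·78·100.88)) / (2·78) = (−34 + √32630.56) / 156 ≈ 0.940.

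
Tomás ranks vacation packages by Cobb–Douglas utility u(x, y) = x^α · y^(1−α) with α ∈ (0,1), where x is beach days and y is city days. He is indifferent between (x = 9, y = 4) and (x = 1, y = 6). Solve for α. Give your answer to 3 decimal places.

Set the two utilities equal: 9^α·4^(1−α) = 1^α·6^(1−α).
Rearrange to (9/1)^α = (6/4)^(1−α) and take logs: α·2.197225 = (1−α)·0.405465.
So α/(1−α) = (0.405465)/(2.197225) = 0.184535, and α = 0.184535/1.184535 ≈ 0.156.

α ≈ 0.156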